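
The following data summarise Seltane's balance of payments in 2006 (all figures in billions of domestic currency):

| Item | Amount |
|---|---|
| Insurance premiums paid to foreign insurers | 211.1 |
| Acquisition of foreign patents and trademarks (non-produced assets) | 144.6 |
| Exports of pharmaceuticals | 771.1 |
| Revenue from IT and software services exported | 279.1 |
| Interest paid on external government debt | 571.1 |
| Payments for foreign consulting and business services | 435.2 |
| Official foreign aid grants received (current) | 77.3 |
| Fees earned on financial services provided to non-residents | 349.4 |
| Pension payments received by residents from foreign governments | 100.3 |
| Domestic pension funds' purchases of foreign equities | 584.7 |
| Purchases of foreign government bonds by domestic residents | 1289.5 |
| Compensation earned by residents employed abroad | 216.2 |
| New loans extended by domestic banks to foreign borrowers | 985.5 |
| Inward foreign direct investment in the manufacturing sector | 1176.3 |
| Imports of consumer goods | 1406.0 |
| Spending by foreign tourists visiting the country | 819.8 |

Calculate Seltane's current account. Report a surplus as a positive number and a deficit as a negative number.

Goods: 771.1 - 1406.0 = -634.9
Services: 279.1 + 819.8 - 211.1 - 435.2 + 349.4 = 802.0
Primary income: -571.1 + 216.2 = -354.9
Secondary income: 100.3 + 77.3 = 177.6
Current account = (-634.9) + 802.0 + (-354.9) + 177.6 = -10.2
(Excluded from the current account — capital account: acquisition of foreign patents and trademarks (non-produced assets) 144.6; financial account: domestic pension funds' purchases of foreign equities 584.7, purchases of foreign government bonds by domestic residents 1289.5, new loans extended by domestic banks to foreign borrowers 985.5, inward foreign direct investment in the manufacturing sector 1176.3.)

-10.2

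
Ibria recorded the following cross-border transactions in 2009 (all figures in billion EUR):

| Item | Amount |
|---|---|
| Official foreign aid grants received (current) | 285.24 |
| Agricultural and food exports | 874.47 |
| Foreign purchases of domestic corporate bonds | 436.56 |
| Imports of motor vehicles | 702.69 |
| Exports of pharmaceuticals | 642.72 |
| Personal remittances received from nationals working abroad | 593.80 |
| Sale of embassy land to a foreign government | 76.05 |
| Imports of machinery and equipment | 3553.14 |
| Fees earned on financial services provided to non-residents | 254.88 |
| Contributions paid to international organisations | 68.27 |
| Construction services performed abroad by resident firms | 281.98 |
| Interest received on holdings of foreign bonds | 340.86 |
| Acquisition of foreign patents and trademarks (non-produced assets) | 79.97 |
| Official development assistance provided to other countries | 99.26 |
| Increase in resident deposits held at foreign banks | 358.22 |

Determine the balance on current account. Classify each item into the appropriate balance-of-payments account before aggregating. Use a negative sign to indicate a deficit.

Goods: 874.47 + 642.72 - 3553.14 - 702.69 = -2738.64
Services: 254.88 + 281.98 = 536.86
Primary income: 340.86
Secondary income: 285.24 - 68.27 - 99.26 + 593.80 = 711.51
Current account = (-2738.64) + 536.86 + 340.86 + 711.51 = -1149.41
(Excluded from the current account — financial account: foreign purchases of domestic corporate bonds 436.56, increase in resident deposits held at foreign banks 358.22; capital account: sale of embassy land to a foreign government 76.05, acquisition of foreign patents and trademarks (non-produced assets) 79.97.)

-1149.41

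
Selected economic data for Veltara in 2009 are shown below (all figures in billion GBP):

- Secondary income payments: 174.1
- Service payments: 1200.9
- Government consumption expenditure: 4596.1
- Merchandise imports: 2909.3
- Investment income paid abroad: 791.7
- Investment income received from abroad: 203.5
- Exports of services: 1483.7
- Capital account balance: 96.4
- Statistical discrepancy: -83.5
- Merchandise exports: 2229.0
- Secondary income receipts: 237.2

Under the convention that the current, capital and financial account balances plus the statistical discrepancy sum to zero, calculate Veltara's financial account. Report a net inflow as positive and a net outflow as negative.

909.7

Goods balance = 2229.0 - 2909.3 = -680.3
Services balance = 1483.7 - 1200.9 = 282.8
Trade balance (goods + services) = -680.3 + 282.8 = -397.5
Net primary income = 203.5 - 791.7 = -588.2
Net secondary income = 237.2 - 174.1 = 63.1
Current account = -397.5 + (-588.2) + 63.1 = -922.6
Financial account = -(-922.6 + 96.4 + (-83.5)) = 909.7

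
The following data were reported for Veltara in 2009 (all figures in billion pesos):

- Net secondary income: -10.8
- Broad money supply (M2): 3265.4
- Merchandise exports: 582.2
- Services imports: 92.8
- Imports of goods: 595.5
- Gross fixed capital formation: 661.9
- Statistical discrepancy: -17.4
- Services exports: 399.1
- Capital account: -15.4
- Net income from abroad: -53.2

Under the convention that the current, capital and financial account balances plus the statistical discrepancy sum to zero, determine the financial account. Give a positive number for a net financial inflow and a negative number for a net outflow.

Goods balance = 582.2 - 595.5 = -13.3
Services balance = 399.1 - 92.8 = 306.3
Trade balance (goods + services) = -13.3 + 306.3 = 293.0
Net primary income = -53.2
Net secondary income = -10.8
Current account = 293.0 + (-53.2) + (-10.8) = 229.0
Financial account = -(229.0 + (-15.4) + (-17.4)) = -196.2

-196.2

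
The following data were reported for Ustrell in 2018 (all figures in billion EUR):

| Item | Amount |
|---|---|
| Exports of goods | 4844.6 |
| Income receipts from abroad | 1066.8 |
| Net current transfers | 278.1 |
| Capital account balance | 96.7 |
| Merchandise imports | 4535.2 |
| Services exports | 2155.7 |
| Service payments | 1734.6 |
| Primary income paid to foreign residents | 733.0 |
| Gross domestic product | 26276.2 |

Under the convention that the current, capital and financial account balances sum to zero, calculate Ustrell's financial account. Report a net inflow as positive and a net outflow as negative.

Goods balance = 4844.6 - 4535.2 = 309.4
Services balance = 2155.7 - 1734.6 = 421.1
Trade balance (goods + services) = 309.4 + 421.1 = 730.5
Net primary income = 1066.8 - 733.0 = 333.8
Net secondary income = 278.1
Current account = 730.5 + 333.8 + 278.1 = 1342.4
Financial account = -(1342.4 + 96.7) = -1439.1

-1439.1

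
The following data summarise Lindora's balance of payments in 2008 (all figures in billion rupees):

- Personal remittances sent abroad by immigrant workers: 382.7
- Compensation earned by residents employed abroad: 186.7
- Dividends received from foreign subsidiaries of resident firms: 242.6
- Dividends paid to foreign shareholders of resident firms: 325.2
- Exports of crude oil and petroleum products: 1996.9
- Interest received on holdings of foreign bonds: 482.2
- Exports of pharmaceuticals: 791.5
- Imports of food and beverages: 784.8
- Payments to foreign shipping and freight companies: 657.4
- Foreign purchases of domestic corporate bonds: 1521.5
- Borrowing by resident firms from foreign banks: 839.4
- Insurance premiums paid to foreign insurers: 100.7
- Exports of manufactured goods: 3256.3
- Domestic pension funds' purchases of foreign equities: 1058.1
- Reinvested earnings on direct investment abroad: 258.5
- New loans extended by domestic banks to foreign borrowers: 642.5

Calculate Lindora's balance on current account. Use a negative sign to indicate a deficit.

4963.9

Goods: 791.5 + 1996.9 + 3256.3 - 784.8 = 5259.9
Services: -100.7 - 657.4 = -758.1
Primary income: 186.7 + 258.5 + 242.6 - 325.2 + 482.2 = 844.8
Secondary income: -382.7
Current account = 5259.9 + (-758.1) + 844.8 + (-382.7) = 4963.9
(Excluded from the current account — financial account: foreign purchases of domestic corporate bonds 1521.5, borrowing by resident firms from foreign banks 839.4, domestic pension funds' purchases of foreign equities 1058.1, new loans extended by domestic banks to foreign borrowers 642.5.)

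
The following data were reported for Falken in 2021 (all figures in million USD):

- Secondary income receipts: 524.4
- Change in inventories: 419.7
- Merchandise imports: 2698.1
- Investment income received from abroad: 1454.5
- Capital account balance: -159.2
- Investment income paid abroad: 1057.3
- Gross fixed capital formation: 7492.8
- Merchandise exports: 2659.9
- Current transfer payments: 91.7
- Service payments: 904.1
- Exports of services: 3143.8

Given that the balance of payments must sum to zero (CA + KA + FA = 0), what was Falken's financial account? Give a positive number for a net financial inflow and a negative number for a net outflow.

-2872.2

Goods balance = 2659.9 - 2698.1 = -38.2
Services balance = 3143.8 - 904.1 = 2239.7
Trade balance (goods + services) = -38.2 + 2239.7 = 2201.5
Net primary income = 1454.5 - 1057.3 = 397.2
Net secondary income = 524.4 - 91.7 = 432.7
Current account = 2201.5 + 397.2 + 432.7 = 3031.4
Financial account = -(3031.4 + (-159.2)) = -2872.2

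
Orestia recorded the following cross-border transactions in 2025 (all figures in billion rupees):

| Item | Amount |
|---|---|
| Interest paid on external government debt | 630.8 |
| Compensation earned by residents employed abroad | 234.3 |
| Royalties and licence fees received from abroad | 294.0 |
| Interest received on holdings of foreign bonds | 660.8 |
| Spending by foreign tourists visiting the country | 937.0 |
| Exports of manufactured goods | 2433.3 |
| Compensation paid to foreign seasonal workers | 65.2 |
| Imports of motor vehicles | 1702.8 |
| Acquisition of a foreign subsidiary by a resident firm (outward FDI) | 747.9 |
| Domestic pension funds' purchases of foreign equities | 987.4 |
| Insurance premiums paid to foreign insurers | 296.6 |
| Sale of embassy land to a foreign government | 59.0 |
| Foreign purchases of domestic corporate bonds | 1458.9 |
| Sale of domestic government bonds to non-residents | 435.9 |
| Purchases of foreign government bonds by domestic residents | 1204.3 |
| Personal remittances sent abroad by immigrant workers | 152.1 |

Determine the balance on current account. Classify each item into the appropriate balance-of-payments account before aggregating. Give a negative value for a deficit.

Goods: -1702.8 + 2433.3 = 730.5
Services: 937.0 + 294.0 - 296.6 = 934.4
Primary income: 234.3 - 65.2 - 630.8 + 660.8 = 199.1
Secondary income: -152.1
Current account = 730.5 + 934.4 + 199.1 + (-152.1) = 1711.9
(Excluded from the current account — financial account: acquisition of a foreign subsidiary by a resident firm (outward FDI) 747.9, domestic pension funds' purchases of foreign equities 987.4, foreign purchases of domestic corporate bonds 1458.9, sale of domestic government bonds to non-residents 435.9, purchases of foreign government bonds by domestic residents 1204.3; capital account: sale of embassy land to a foreign government 59.0.)

1711.9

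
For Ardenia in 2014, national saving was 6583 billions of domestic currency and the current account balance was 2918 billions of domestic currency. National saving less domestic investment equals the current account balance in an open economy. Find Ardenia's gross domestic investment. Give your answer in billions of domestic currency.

3665

I = S - CA = 6583 - 2918 = 3665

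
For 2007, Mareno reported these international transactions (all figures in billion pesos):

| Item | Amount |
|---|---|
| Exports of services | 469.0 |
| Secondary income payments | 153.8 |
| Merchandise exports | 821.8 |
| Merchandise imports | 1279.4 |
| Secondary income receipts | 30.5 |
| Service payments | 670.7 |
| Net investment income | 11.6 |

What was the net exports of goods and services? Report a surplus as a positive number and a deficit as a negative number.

Goods balance = 821.8 - 1279.4 = -457.6
Services balance = 469.0 - 670.7 = -201.7
Trade balance (goods + services) = -457.6 + (-201.7) = -659.3

-659.3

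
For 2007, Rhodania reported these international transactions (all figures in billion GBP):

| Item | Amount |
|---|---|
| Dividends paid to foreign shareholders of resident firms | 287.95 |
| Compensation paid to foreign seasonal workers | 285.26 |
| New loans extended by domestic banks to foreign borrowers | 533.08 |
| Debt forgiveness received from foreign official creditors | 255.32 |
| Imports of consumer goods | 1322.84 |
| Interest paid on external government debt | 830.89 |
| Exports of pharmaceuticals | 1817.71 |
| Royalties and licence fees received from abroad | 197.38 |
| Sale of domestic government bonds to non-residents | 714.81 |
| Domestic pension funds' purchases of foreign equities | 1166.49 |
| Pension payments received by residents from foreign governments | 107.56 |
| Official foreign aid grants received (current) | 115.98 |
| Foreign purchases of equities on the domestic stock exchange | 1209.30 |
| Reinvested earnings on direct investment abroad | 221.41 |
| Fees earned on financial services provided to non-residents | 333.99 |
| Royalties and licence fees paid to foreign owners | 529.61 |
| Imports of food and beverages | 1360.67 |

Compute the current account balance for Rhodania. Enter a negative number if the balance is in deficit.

Goods: 1817.71 - 1322.84 - 1360.67 = -865.80
Services: 197.38 - 529.61 + 333.99 = 1.76
Primary income: -830.89 + 221.41 - 285.26 - 287.95 = -1182.69
Secondary income: 115.98 + 107.56 = 223.54
Current account = (-865.80) + 1.76 + (-1182.69) + 223.54 = -1823.19
(Excluded from the current account — financial account: new loans extended by domestic banks to foreign borrowers 533.08, sale of domestic government bonds to non-residents 714.81, domestic pension funds' purchases of foreign equities 1166.49, foreign purchases of equities on the domestic stock exchange 1209.30; capital account: debt forgiveness received from foreign official creditors 255.32.)

-1823.19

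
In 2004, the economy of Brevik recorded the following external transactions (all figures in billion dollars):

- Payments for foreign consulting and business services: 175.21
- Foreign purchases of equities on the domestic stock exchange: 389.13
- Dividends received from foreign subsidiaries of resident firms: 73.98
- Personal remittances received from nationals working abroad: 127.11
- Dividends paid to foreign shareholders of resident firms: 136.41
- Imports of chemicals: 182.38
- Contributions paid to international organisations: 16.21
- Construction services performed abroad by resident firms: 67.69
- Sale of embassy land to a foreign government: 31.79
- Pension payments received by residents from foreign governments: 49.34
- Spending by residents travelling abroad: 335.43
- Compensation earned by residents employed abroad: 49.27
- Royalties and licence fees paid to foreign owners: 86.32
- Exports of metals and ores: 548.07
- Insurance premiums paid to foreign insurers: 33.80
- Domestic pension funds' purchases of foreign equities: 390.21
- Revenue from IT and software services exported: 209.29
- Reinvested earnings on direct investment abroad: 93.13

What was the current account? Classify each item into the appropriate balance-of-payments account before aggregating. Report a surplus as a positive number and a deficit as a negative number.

Goods: -182.38 + 548.07 = 365.69
Services: -86.32 - 335.43 - 175.21 + 209.29 + 67.69 - 33.80 = -353.78
Primary income: 93.13 + 49.27 + 73.98 - 136.41 = 79.97
Secondary income: 127.11 - 16.21 + 49.34 = 160.24
Current account = 365.69 + (-353.78) + 79.97 + 160.24 = 252.12
(Excluded from the current account — financial account: foreign purchases of equities on the domestic stock exchange 389.13, domestic pension funds' purchases of foreign equities 390.21; capital account: sale of embassy land to a foreign government 31.79.)

252.12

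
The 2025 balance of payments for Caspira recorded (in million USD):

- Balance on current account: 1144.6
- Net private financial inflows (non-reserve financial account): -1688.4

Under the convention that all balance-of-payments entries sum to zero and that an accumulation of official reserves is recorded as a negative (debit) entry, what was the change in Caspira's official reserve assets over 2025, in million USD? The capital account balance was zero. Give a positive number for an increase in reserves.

Official reserve transactions balance = -(1144.6 + (-1688.4)) = 543.8
An accumulation of reserves is recorded as a debit (negative entry), so the change in the stock of reserves is the negative of that balance.
Change in official reserves = -(543.8) = -543.8

-543.8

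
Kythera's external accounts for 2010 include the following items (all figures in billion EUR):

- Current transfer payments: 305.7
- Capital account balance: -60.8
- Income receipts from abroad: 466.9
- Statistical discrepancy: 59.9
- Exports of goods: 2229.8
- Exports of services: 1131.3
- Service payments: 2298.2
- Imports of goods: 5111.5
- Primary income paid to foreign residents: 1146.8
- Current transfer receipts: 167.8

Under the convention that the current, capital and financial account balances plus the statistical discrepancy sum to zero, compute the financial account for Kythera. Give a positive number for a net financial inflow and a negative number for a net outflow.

4867.3

Goods balance = 2229.8 - 5111.5 = -2881.7
Services balance = 1131.3 - 2298.2 = -1166.9
Trade balance (goods + services) = -2881.7 + (-1166.9) = -4048.6
Net primary income = 466.9 - 1146.8 = -679.9
Net secondary income = 167.8 - 305.7 = -137.9
Current account = -4048.6 + (-679.9) + (-137.9) = -4866.4
Financial account = -(-4866.4 + (-60.8) + 59.9) = 4867.3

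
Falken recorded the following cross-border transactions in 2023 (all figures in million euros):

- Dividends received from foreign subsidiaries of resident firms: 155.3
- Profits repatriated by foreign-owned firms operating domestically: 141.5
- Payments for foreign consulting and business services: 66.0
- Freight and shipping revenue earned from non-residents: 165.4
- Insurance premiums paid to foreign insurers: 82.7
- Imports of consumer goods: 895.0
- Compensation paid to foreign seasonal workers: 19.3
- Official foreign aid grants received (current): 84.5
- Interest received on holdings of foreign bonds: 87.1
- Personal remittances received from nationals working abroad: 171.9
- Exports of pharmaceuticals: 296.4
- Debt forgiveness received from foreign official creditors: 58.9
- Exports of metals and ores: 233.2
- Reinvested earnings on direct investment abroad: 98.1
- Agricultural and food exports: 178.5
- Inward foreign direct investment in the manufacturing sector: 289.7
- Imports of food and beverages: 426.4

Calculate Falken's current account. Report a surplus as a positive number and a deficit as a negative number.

-160.5

Goods: -426.4 + 233.2 + 178.5 + 296.4 - 895.0 = -613.3
Services: -82.7 + 165.4 - 66.0 = 16.7
Primary income: -141.5 + 98.1 + 155.3 + 87.1 - 19.3 = 179.7
Secondary income: 171.9 + 84.5 = 256.4
Current account = (-613.3) + 16.7 + 179.7 + 256.4 = -160.5
(Excluded from the current account — capital account: debt forgiveness received from foreign official creditors 58.9; financial account: inward foreign direct investment in the manufacturing sector 289.7.)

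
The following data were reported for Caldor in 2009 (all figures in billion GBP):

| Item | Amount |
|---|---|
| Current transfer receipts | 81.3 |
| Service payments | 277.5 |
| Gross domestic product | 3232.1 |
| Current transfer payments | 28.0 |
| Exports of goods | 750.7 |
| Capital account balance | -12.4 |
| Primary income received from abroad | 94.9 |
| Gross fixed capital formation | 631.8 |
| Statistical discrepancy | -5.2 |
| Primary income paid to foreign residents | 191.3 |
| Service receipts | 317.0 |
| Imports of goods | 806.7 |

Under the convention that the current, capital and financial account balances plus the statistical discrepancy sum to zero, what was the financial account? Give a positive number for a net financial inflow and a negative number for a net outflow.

Goods balance = 750.7 - 806.7 = -56.0
Services balance = 317.0 - 277.5 = 39.5
Trade balance (goods + services) = -56.0 + 39.5 = -16.5
Net primary income = 94.9 - 191.3 = -96.4
Net secondary income = 81.3 - 28.0 = 53.3
Current account = -16.5 + (-96.4) + 53.3 = -59.6
Financial account = -(-59.6 + (-12.4) + (-5.2)) = 77.2

77.2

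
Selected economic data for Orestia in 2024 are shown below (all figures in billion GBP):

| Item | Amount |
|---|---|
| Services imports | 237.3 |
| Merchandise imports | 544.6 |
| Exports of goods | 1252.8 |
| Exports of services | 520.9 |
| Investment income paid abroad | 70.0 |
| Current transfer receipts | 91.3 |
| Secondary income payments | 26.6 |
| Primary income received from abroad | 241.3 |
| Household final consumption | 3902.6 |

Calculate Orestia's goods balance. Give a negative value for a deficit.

Goods balance = 1252.8 - 544.6 = 708.2

708.2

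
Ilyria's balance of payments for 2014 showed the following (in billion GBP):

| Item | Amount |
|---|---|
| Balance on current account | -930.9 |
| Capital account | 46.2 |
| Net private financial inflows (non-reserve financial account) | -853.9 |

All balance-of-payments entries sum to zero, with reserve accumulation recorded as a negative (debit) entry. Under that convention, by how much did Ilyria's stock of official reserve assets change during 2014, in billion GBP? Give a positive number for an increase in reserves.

-1738.6

Official reserve transactions balance = -((-930.9) + 46.2 + (-853.9)) = 1738.6
An accumulation of reserves is recorded as a debit (negative entry), so the change in the stock of reserves is the negative of that balance.
Change in official reserves = -(1738.6) = -1738.6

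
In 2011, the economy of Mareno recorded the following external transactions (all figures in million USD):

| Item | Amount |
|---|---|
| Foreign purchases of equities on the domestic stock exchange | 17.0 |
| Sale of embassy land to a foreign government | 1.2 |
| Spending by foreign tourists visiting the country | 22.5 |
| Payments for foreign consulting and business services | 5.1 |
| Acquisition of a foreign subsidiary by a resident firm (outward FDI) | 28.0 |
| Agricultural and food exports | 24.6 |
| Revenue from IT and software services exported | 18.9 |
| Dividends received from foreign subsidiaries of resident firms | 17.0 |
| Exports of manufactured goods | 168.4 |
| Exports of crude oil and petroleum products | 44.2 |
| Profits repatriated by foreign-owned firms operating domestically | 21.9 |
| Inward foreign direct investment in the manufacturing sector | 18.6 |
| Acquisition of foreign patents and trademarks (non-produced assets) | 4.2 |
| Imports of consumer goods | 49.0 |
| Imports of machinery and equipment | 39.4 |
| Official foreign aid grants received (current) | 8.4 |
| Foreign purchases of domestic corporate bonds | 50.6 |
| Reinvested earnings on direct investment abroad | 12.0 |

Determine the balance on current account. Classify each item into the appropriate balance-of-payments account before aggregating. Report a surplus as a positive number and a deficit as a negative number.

200.6

Goods: 44.2 + 168.4 - 49.0 - 39.4 + 24.6 = 148.8
Services: 22.5 - 5.1 + 18.9 = 36.3
Primary income: -21.9 + 12.0 + 17.0 = 7.1
Secondary income: 8.4
Current account = 148.8 + 36.3 + 7.1 + 8.4 = 200.6
(Excluded from the current account — financial account: foreign purchases of equities on the domestic stock exchange 17.0, acquisition of a foreign subsidiary by a resident firm (outward FDI) 28.0, inward foreign direct investment in the manufacturing sector 18.6, foreign purchases of domestic corporate bonds 50.6; capital account: sale of embassy land to a foreign government 1.2, acquisition of foreign patents and trademarks (non-produced assets) 4.2.)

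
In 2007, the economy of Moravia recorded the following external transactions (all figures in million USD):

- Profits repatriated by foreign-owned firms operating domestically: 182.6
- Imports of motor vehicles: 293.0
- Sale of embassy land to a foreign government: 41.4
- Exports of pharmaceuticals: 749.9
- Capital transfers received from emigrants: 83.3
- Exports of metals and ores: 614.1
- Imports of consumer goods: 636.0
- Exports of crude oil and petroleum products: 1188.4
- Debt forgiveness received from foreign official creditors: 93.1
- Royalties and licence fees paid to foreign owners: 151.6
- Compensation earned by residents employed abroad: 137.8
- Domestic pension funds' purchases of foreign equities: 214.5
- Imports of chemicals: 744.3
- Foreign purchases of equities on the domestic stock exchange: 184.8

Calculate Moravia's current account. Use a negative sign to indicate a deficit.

Goods: -744.3 - 636.0 + 1188.4 + 614.1 - 293.0 + 749.9 = 879.1
Services: -151.6
Primary income: 137.8 - 182.6 = -44.8
Current account = 879.1 + (-151.6) + (-44.8) = 682.7
(Excluded from the current account — capital account: sale of embassy land to a foreign government 41.4, capital transfers received from emigrants 83.3, debt forgiveness received from foreign official creditors 93.1; financial account: domestic pension funds' purchases of foreign equities 214.5, foreign purchases of equities on the domestic stock exchange 184.8.)

682.7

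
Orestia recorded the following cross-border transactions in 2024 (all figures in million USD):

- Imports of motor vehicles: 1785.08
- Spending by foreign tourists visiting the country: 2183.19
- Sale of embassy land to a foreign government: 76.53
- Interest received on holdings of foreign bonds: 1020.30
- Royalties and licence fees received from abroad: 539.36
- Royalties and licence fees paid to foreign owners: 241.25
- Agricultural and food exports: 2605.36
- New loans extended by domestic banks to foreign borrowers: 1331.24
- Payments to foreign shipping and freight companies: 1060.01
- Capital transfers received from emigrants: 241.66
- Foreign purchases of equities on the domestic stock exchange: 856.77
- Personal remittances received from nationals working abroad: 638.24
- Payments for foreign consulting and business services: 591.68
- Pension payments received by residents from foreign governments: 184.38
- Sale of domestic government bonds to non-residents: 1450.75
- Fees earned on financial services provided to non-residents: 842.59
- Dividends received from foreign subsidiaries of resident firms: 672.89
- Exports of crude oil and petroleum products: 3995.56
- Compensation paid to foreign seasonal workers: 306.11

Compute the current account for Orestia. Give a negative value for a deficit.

Goods: 3995.56 - 1785.08 + 2605.36 = 4815.84
Services: 842.59 + 539.36 - 1060.01 - 241.25 - 591.68 + 2183.19 = 1672.20
Primary income: -306.11 + 672.89 + 1020.30 = 1387.08
Secondary income: 184.38 + 638.24 = 822.62
Current account = 4815.84 + 1672.20 + 1387.08 + 822.62 = 8697.74
(Excluded from the current account — capital account: sale of embassy land to a foreign government 76.53, capital transfers received from emigrants 241.66; financial account: new loans extended by domestic banks to foreign borrowers 1331.24, foreign purchases of equities on the domestic stock exchange 856.77, sale of domestic government bonds to non-residents 1450.75.)

8697.74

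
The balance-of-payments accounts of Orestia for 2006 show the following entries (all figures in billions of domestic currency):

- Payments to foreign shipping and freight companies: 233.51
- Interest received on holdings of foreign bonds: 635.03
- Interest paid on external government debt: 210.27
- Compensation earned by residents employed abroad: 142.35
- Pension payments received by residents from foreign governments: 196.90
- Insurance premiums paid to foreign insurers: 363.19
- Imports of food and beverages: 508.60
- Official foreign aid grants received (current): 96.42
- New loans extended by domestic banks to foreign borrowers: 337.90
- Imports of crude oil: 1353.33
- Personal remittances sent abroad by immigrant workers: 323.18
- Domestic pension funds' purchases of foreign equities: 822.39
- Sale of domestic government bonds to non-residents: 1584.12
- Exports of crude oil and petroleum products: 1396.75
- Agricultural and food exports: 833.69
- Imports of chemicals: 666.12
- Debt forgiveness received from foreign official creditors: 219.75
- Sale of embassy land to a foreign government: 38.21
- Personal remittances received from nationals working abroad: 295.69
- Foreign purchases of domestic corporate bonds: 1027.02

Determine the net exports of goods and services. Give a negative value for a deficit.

Goods: -666.12 + 1396.75 - 1353.33 - 508.60 + 833.69 = -297.61
Services: -363.19 - 233.51 = -596.70
Trade balance = -297.61 + (-596.70) = -894.31
(Excluded from the trade balance — primary income: interest received on holdings of foreign bonds 635.03, interest paid on external government debt 210.27, compensation earned by residents employed abroad 142.35; secondary income: pension payments received by residents from foreign governments 196.90, official foreign aid grants received (current) 96.42, personal remittances sent abroad by immigrant workers 323.18, personal remittances received from nationals working abroad 295.69; financial account: new loans extended by domestic banks to foreign borrowers 337.90, domestic pension funds' purchases of foreign equities 822.39, sale of domestic government bonds to non-residents 1584.12, foreign purchases of domestic corporate bonds 1027.02; capital account: debt forgiveness received from foreign official creditors 219.75, sale of embassy land to a foreign government 38.21.)

-894.31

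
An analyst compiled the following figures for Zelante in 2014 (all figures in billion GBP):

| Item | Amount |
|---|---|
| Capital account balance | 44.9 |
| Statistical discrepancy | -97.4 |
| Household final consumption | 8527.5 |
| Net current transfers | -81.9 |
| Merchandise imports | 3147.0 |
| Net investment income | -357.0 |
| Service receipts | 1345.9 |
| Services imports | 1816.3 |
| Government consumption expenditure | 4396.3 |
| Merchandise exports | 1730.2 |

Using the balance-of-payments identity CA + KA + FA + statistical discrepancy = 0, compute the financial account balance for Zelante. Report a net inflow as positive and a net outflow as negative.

2378.6

Goods balance = 1730.2 - 3147.0 = -1416.8
Services balance = 1345.9 - 1816.3 = -470.4
Trade balance (goods + services) = -1416.8 + (-470.4) = -1887.2
Net primary income = -357.0
Net secondary income = -81.9
Current account = -1887.2 + (-357.0) + (-81.9) = -2326.1
Financial account = -(-2326.1 + 44.9 + (-97.4)) = 2378.6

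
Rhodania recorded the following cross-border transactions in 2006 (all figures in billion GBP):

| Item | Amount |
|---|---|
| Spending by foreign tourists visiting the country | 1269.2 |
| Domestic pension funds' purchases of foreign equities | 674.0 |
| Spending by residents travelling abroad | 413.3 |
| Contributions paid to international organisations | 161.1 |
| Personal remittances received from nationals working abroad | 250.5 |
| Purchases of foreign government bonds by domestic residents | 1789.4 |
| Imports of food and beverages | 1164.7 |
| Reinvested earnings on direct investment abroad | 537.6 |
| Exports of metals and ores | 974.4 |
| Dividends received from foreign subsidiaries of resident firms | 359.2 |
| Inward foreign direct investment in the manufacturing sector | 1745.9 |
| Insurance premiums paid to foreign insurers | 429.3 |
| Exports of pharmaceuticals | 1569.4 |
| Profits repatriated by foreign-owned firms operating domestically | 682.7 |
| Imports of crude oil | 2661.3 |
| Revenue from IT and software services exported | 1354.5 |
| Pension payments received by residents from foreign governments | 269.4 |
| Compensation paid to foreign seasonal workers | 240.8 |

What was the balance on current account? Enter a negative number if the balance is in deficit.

831.0

Goods: -2661.3 + 1569.4 - 1164.7 + 974.4 = -1282.2
Services: 1269.2 - 429.3 - 413.3 + 1354.5 = 1781.1
Primary income: -682.7 + 537.6 + 359.2 - 240.8 = -26.7
Secondary income: -161.1 + 269.4 + 250.5 = 358.8
Current account = (-1282.2) + 1781.1 + (-26.7) + 358.8 = 831.0
(Excluded from the current account — financial account: domestic pension funds' purchases of foreign equities 674.0, purchases of foreign government bonds by domestic residents 1789.4, inward foreign direct investment in the manufacturing sector 1745.9.)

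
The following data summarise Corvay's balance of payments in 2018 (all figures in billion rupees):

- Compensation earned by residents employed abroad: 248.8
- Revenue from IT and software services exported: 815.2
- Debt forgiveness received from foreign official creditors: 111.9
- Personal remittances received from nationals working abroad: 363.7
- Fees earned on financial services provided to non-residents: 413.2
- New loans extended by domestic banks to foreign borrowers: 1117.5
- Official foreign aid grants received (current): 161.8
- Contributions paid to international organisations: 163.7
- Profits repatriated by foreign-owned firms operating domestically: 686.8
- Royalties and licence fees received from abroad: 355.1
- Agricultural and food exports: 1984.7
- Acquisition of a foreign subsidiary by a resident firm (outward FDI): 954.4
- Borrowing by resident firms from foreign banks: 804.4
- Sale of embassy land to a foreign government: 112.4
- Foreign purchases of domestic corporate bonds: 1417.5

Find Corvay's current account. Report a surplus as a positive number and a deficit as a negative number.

3492.0

Goods: 1984.7
Services: 815.2 + 355.1 + 413.2 = 1583.5
Primary income: 248.8 - 686.8 = -438.0
Secondary income: -163.7 + 363.7 + 161.8 = 361.8
Current account = 1984.7 + 1583.5 + (-438.0) + 361.8 = 3492.0
(Excluded from the current account — capital account: debt forgiveness received from foreign official creditors 111.9, sale of embassy land to a foreign government 112.4; financial account: new loans extended by domestic banks to foreign borrowers 1117.5, acquisition of a foreign subsidiary by a resident firm (outward FDI) 954.4, borrowing by resident firms from foreign banks 804.4, foreign purchases of domestic corporate bonds 1417.5.)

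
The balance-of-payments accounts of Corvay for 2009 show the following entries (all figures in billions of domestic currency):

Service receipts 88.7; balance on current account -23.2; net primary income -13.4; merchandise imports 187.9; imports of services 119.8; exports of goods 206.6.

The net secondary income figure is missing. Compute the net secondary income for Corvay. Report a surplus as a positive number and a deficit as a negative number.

Current account = goods balance + services balance + net primary income + net secondary income
Sum of the known components = -25.8
Net secondary income = CA - (known components) = -23.2 - (-25.8) = 2.6

2.6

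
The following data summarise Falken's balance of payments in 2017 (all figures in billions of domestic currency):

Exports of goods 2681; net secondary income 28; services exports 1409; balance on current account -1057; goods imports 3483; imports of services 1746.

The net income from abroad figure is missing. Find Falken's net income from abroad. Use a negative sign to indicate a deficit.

Current account = goods balance + services balance + net primary income + net secondary income
Sum of the known components = -1111
Net income from abroad = CA - (known components) = -1057 - (-1111) = 54

54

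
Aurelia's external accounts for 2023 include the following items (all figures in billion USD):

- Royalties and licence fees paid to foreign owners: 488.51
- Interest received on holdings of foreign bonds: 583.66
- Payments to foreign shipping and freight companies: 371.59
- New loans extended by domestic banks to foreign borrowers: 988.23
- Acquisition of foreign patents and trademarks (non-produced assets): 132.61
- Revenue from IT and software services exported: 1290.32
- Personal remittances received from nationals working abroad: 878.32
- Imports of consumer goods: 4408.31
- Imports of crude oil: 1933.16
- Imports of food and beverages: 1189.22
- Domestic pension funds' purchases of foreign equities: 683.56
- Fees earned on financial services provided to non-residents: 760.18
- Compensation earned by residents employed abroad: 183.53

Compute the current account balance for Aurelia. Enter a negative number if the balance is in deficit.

Goods: -1933.16 - 4408.31 - 1189.22 = -7530.69
Services: 760.18 - 371.59 - 488.51 + 1290.32 = 1190.40
Primary income: 183.53 + 583.66 = 767.19
Secondary income: 878.32
Current account = (-7530.69) + 1190.40 + 767.19 + 878.32 = -4694.78
(Excluded from the current account — financial account: new loans extended by domestic banks to foreign borrowers 988.23, domestic pension funds' purchases of foreign equities 683.56; capital account: acquisition of foreign patents and trademarks (non-produced assets) 132.61.)

-4694.78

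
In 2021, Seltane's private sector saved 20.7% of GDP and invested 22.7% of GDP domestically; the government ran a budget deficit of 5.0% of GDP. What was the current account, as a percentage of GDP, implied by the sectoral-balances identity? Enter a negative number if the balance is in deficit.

-7.0

By the sectoral-balances identity, CA = (S_private - I) + (T - G).
Private balance = 20.7 - 22.7 = -2.0
Government balance (T - G) = -5.0
CA = -2.0 + (-5.0) = -7.0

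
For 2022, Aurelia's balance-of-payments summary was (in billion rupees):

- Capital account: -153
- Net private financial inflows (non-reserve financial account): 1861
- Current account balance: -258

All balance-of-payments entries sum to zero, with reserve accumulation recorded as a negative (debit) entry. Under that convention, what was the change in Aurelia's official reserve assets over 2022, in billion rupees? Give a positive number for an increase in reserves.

1450

Official reserve transactions balance = -((-258) + (-153) + 1861) = -1450
An accumulation of reserves is recorded as a debit (negative entry), so the change in the stock of reserves is the negative of that balance.
Change in official reserves = -(-1450) = 1450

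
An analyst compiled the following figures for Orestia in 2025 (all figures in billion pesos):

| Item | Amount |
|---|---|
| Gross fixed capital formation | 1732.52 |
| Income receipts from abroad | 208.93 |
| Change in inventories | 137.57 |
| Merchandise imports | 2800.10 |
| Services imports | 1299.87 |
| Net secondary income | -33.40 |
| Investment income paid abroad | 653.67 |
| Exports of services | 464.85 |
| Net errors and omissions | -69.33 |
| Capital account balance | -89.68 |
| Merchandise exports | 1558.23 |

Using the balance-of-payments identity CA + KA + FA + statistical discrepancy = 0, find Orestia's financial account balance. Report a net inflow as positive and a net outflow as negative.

2714.04

Goods balance = 1558.23 - 2800.10 = -1241.87
Services balance = 464.85 - 1299.87 = -835.02
Trade balance (goods + services) = -1241.87 + (-835.02) = -2076.89
Net primary income = 208.93 - 653.67 = -444.74
Net secondary income = -33.40
Current account = -2076.89 + (-444.74) + (-33.40) = -2555.03
Financial account = -(-2555.03 + (-89.68) + (-69.33)) = 2714.04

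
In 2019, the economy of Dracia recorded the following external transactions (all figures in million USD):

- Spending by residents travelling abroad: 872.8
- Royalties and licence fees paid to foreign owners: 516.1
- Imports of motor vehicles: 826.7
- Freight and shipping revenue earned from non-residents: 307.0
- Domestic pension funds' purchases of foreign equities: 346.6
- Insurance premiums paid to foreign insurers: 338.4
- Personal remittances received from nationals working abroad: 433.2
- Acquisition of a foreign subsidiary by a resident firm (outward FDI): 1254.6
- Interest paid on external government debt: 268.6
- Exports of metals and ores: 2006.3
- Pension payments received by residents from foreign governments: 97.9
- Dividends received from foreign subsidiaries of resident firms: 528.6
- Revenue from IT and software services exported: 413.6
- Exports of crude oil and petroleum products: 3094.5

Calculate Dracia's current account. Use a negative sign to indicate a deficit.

4058.5

Goods: 3094.5 + 2006.3 - 826.7 = 4274.1
Services: 413.6 - 338.4 - 516.1 + 307.0 - 872.8 = -1006.7
Primary income: -268.6 + 528.6 = 260.0
Secondary income: 433.2 + 97.9 = 531.1
Current account = 4274.1 + (-1006.7) + 260.0 + 531.1 = 4058.5
(Excluded from the current account — financial account: domestic pension funds' purchases of foreign equities 346.6, acquisition of a foreign subsidiary by a resident firm (outward FDI) 1254.6.)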